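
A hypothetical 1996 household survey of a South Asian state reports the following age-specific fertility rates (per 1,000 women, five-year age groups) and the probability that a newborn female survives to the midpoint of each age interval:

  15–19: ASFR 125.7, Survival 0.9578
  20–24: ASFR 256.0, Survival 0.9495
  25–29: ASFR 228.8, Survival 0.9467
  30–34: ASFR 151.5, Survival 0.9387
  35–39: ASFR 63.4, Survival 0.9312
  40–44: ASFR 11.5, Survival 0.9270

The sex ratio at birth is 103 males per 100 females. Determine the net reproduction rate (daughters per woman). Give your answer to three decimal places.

Proportion female at birth = 100 / (100 + 103) = 0.49261.
Weighting each age-specific rate by interval width and survival:
  15–19: 5 × 125.7/1000 × 0.9578 = 0.60198
  20–24: 5 × 256.0/1000 × 0.9495 = 1.21536
  25–29: 5 × 228.8/1000 × 0.9467 = 1.08302
  30–34: 5 × 151.5/1000 × 0.9387 = 0.71107
  35–39: 5 × 63.4/1000 × 0.9312 = 0.29519
  40–44: 5 × 11.5/1000 × 0.9270 = 0.05330
Sum = 3.95992
NRR = 0.49261 × 3.95992 = 1.95070
An NRR exceeding 1 indicates intrinsic growth under these rates.

1.951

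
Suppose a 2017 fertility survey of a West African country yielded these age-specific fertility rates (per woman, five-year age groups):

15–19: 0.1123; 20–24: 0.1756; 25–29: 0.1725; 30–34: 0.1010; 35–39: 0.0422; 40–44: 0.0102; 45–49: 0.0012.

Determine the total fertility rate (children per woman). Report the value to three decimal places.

3.075

Sum of ASFRs = 0.1123 + 0.1756 + 0.1725 + 0.1010 + 0.0422 + 0.0102 + 0.0012 = 0.6150
TFR = 5 × 0.6150 = 3.075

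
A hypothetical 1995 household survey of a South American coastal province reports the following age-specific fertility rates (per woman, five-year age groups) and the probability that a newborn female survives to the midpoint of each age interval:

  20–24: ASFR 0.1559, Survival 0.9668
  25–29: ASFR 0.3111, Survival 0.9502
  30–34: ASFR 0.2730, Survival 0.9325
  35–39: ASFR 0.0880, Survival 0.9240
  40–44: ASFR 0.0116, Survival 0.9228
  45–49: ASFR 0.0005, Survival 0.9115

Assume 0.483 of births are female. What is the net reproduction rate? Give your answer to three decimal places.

Proportion female at birth = 0.483.
Per-age-group product (5 × ASFR × survival probability):
  20–24: 5 × 0.1559 × 0.9668 = 0.75362
  25–29: 5 × 0.3111 × 0.9502 = 1.47804
  30–34: 5 × 0.2730 × 0.9325 = 1.27286
  35–39: 5 × 0.0880 × 0.9240 = 0.40656
  40–44: 5 × 0.0116 × 0.9228 = 0.05352
  45–49: 5 × 0.0005 × 0.9115 = 0.00228
Sum = 3.96688
NRR = 0.483 × 3.96688 = 1.91600

1.916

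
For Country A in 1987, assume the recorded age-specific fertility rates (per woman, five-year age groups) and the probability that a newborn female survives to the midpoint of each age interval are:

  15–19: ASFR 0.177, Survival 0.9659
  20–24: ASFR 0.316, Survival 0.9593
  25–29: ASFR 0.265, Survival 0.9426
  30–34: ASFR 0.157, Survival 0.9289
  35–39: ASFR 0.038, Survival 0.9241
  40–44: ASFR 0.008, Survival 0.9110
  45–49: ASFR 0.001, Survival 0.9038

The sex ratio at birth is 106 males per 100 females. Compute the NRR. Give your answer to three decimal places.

Proportion female at birth = 100 / (100 + 106) = 0.48544.
Each age group contributes 5 × ASFR × survival:
  15–19: 5 × 0.177 × 0.9659 = 0.85482
  20–24: 5 × 0.316 × 0.9593 = 1.51569
  25–29: 5 × 0.265 × 0.9426 = 1.24895
  30–34: 5 × 0.157 × 0.9289 = 0.72919
  35–39: 5 × 0.038 × 0.9241 = 0.17558
  40–44: 5 × 0.008 × 0.9110 = 0.03644
  45–49: 5 × 0.001 × 0.9038 = 0.00452
Sum = 4.56519
NRR = 0.48544 × 4.56519 = 2.21613
NRR > 1, so each generation more than replaces itself.

2.216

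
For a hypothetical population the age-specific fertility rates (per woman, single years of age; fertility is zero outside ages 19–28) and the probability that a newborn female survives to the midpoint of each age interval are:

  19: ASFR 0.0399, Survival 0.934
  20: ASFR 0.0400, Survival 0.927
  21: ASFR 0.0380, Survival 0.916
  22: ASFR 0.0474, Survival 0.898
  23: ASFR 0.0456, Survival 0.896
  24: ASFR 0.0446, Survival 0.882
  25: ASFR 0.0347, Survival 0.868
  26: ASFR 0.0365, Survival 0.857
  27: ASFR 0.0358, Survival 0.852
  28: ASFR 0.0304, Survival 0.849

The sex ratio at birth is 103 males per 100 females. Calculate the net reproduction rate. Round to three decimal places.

Proportion female at birth = 100 / (100 + 103) = 0.49261.
Per-age-group product (1 × ASFR × survival probability):
  19: 1 × 0.0399 × 0.934 = 0.03727
  20: 1 × 0.0400 × 0.927 = 0.03708
  21: 1 × 0.0380 × 0.916 = 0.03481
  22: 1 × 0.0474 × 0.898 = 0.04257
  23: 1 × 0.0456 × 0.896 = 0.04086
  24: 1 × 0.0446 × 0.882 = 0.03934
  25: 1 × 0.0347 × 0.868 = 0.03012
  26: 1 × 0.0365 × 0.857 = 0.03128
  27: 1 × 0.0358 × 0.852 = 0.03050
  28: 1 × 0.0304 × 0.849 = 0.02581
Sum = 0.34964
NRR = 0.49261 × 0.34964 = 0.17224

0.172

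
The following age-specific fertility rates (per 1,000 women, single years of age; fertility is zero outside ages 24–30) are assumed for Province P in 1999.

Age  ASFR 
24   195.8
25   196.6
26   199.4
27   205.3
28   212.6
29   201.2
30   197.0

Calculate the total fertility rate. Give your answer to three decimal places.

Sum of ASFRs = 195.8 + 196.6 + 199.4 + 205.3 + 212.6 + 201.2 + 197.0 = 1407.9
TFR = 1407.9 / 1000 = 1.4079

1.408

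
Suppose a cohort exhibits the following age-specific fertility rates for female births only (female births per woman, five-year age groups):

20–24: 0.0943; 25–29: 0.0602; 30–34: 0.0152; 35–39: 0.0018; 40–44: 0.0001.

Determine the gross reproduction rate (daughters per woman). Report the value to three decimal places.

Sum of female ASFRs = 0.0943 + 0.0602 + 0.0152 + 0.0018 + 0.0001 = 0.1716
GRR = 5 × 0.1716 = 0.858

0.858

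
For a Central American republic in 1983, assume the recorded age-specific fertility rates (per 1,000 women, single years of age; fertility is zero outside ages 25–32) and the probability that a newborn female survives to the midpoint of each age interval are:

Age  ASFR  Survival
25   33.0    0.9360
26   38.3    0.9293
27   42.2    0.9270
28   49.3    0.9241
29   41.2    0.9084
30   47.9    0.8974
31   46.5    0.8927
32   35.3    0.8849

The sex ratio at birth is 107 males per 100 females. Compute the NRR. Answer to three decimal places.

0.147

Proportion female at birth = 100 / (100 + 107) = 0.48309.
Weighting each age-specific rate by interval width and survival:
  25: 1 × 33.0/1000 × 0.9360 = 0.03089
  26: 1 × 38.3/1000 × 0.9293 = 0.03559
  27: 1 × 42.2/1000 × 0.9270 = 0.03912
  28: 1 × 49.3/1000 × 0.9241 = 0.04556
  29: 1 × 41.2/1000 × 0.9084 = 0.03743
  30: 1 × 47.9/1000 × 0.8974 = 0.04299
  31: 1 × 46.5/1000 × 0.8927 = 0.04151
  32: 1 × 35.3/1000 × 0.8849 = 0.03124
Sum = 0.30433
NRR = 0.48309 × 0.30433 = 0.14702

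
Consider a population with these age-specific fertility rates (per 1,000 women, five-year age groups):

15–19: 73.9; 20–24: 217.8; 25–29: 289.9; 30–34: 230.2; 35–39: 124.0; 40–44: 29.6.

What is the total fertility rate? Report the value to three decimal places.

Sum of ASFRs = 73.9 + 217.8 + 289.9 + 230.2 + 124.0 + 29.6 = 965.4
TFR = 5 × 965.4 / 1000 = 4.827

4.827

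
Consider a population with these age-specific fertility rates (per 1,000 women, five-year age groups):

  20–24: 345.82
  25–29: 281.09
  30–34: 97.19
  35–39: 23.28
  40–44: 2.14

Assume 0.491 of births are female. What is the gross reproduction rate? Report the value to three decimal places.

1.840

Proportion female at birth = 0.491.
Sum of ASFRs = 345.82 + 281.09 + 97.19 + 23.28 + 2.14 = 749.52
TFR = 5 × 749.52 / 1000 = 3.7476
GRR = 0.491 × 3.7476 = 1.84007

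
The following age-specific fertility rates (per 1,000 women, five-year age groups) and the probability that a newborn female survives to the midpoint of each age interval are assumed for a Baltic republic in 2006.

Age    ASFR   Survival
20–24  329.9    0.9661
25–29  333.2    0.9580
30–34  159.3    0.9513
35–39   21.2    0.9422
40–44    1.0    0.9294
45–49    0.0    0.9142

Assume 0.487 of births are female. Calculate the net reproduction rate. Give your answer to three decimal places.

Proportion female at birth = 0.487.
Each age group contributes 5 × ASFR × survival:
  20–24: 5 × 329.9/1000 × 0.9661 = 1.59358
  25–29: 5 × 333.2/1000 × 0.9580 = 1.59603
  30–34: 5 × 159.3/1000 × 0.9513 = 0.75771
  35–39: 5 × 21.2/1000 × 0.9422 = 0.09987
  40–44: 5 × 1.0/1000 × 0.9294 = 0.00465
  45–49: 5 × 0.0/1000 × 0.9142 = 0.00000
Sum = 4.05184
NRR = 0.487 × 4.05184 = 1.97325

1.973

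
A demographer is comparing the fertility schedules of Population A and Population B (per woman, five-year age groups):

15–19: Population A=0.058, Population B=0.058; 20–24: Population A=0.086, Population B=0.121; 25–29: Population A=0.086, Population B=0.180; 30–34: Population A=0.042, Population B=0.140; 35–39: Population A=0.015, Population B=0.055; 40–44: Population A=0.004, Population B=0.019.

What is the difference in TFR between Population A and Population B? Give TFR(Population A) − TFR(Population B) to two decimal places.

-1.41

Population A:
  Sum of ASFRs = 0.058 + 0.086 + 0.086 + 0.042 + 0.015 + 0.004 = 0.291
  TFR = 5 × 0.291 = 1.455
Population B:
  Sum of ASFRs = 0.058 + 0.121 + 0.180 + 0.140 + 0.055 + 0.019 = 0.573
  TFR = 5 × 0.573 = 2.865
Difference = 1.455 − 2.865 = -1.41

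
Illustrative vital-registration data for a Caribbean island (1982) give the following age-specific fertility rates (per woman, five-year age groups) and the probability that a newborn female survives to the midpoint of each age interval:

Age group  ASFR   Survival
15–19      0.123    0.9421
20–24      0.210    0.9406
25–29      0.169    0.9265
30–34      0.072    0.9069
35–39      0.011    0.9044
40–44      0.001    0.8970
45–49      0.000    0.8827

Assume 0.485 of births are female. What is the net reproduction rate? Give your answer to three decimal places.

1.324

Proportion female at birth = 0.485.
Survival-weighted fertility by age (5·fₓ·Sₓ):
  15–19: 5 × 0.123 × 0.9421 = 0.57939
  20–24: 5 × 0.210 × 0.9406 = 0.98763
  25–29: 5 × 0.169 × 0.9265 = 0.78289
  30–34: 5 × 0.072 × 0.9069 = 0.32648
  35–39: 5 × 0.011 × 0.9044 = 0.04974
  40–44: 5 × 0.001 × 0.8970 = 0.00449
  45–49: 5 × 0.000 × 0.8827 = 0.00000
Sum = 2.73062
NRR = 0.485 × 2.73062 = 1.32435
NRR > 1, so each generation more than replaces itself.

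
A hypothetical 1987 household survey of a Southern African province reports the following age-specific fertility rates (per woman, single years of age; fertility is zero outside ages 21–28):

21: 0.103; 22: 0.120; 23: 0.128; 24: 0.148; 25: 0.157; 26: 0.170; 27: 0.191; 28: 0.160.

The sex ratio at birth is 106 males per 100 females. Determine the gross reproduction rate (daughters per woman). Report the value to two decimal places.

0.57

Proportion female at birth = 100 / (100 + 106) = 0.48544.
Sum of ASFRs = 0.103 + 0.120 + 0.128 + 0.148 + 0.157 + 0.170 + 0.191 + 0.160 = 1.177
TFR = 1.177
GRR = 0.48544 × 1.177 = 0.57136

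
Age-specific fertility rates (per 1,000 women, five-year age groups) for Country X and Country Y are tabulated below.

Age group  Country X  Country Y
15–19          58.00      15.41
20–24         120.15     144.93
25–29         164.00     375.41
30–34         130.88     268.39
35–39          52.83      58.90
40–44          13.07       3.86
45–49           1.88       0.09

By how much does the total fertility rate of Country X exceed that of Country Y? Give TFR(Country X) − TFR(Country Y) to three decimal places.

Country X:
  Sum of ASFRs = 58.00 + 120.15 + 164.00 + 130.88 + 52.83 + 13.07 + 1.88 = 540.81
  TFR = 5 × 540.81 / 1000 = 2.70405
Country Y:
  Sum of ASFRs = 15.41 + 144.93 + 375.41 + 268.39 + 58.90 + 3.86 + 0.09 = 866.99
  TFR = 5 × 866.99 / 1000 = 4.33495
Difference = 2.70405 − 4.33495 = -1.6309

-1.631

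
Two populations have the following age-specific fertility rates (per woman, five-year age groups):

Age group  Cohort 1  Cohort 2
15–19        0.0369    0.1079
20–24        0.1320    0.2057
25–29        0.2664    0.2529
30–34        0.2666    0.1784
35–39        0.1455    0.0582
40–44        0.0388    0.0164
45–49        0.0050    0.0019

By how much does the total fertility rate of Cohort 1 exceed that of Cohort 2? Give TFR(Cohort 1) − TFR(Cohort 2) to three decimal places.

Cohort 1:
  Sum of ASFRs = 0.0369 + 0.1320 + 0.2664 + 0.2666 + 0.1455 + 0.0388 + 0.0050 = 0.8912
  TFR = 5 × 0.8912 = 4.456
Cohort 2:
  Sum of ASFRs = 0.1079 + 0.2057 + 0.2529 + 0.1784 + 0.0582 + 0.0164 + 0.0019 = 0.8214
  TFR = 5 × 0.8214 = 4.107
Difference = 4.456 − 4.107 = 0.349

0.349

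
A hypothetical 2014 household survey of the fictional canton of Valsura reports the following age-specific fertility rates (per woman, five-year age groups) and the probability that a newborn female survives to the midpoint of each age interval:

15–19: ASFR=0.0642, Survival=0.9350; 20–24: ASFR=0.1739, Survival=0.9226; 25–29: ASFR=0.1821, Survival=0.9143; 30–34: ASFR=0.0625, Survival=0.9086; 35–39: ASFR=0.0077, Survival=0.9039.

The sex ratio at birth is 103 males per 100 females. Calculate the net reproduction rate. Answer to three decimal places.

Proportion female at birth = 100 / (100 + 103) = 0.49261.
Each age group contributes 5 × ASFR × survival:
  15–19: 5 × 0.0642 × 0.9350 = 0.30014
  20–24: 5 × 0.1739 × 0.9226 = 0.80220
  25–29: 5 × 0.1821 × 0.9143 = 0.83247
  30–34: 5 × 0.0625 × 0.9086 = 0.28394
  35–39: 5 × 0.0077 × 0.9039 = 0.03480
Sum = 2.25355
NRR = 0.49261 × 2.25355 = 1.11012

1.110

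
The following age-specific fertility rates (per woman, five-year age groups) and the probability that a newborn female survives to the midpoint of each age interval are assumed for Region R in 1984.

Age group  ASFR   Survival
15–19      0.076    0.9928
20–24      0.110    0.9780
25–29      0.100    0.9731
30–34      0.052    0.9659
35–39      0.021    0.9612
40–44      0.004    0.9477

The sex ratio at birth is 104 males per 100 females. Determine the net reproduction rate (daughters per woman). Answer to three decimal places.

0.869

Proportion female at birth = 100 / (100 + 104) = 0.49020.
Each age group contributes 5 × ASFR × survival:
  15–19: 5 × 0.076 × 0.9928 = 0.37726
  20–24: 5 × 0.110 × 0.9780 = 0.53790
  25–29: 5 × 0.100 × 0.9731 = 0.48655
  30–34: 5 × 0.052 × 0.9659 = 0.25113
  35–39: 5 × 0.021 × 0.9612 = 0.10093
  40–44: 5 × 0.004 × 0.9477 = 0.01895
Sum = 1.77272
NRR = 0.49020 × 1.77272 = 0.86899
An NRR under 1 implies long-run decline under these rates.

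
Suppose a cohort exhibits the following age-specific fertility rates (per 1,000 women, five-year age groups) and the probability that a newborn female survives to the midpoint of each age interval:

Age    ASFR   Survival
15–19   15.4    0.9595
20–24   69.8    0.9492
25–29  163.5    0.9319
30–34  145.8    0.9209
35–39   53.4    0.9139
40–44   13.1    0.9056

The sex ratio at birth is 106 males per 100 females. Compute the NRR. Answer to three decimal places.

Proportion female at birth = 100 / (100 + 106) = 0.48544.
Per-age-group product (5 × ASFR × survival probability):
  15–19: 5 × 15.4/1000 × 0.9595 = 0.07388
  20–24: 5 × 69.8/1000 × 0.9492 = 0.33127
  25–29: 5 × 163.5/1000 × 0.9319 = 0.76183
  30–34: 5 × 145.8/1000 × 0.9209 = 0.67134
  35–39: 5 × 53.4/1000 × 0.9139 = 0.24401
  40–44: 5 × 13.1/1000 × 0.9056 = 0.05932
Sum = 2.14165
NRR = 0.48544 × 2.14165 = 1.03964

1.040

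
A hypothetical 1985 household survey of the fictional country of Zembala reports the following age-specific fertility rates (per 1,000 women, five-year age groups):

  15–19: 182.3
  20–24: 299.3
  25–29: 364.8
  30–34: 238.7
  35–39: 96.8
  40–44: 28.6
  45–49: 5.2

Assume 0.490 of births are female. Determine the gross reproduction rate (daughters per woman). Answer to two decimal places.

2.98

Proportion female at birth = 0.490.
Sum of ASFRs = 182.3 + 299.3 + 364.8 + 238.7 + 96.8 + 28.6 + 5.2 = 1215.7
TFR = 5 × 1215.7 / 1000 = 6.0785
GRR = 0.490 × 6.0785 = 2.97847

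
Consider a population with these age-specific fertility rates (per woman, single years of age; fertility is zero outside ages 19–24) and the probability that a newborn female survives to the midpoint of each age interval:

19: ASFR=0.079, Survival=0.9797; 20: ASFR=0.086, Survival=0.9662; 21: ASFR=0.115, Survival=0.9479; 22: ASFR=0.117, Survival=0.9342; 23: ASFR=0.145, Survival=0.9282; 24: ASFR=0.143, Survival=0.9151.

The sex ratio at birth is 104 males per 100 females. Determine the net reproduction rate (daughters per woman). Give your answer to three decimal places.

0.316

Proportion female at birth = 100 / (100 + 104) = 0.49020.
Survival-weighted fertility by age (1·fₓ·Sₓ):
  19: 1 × 0.079 × 0.9797 = 0.07740
  20: 1 × 0.086 × 0.9662 = 0.08309
  21: 1 × 0.115 × 0.9479 = 0.10901
  22: 1 × 0.117 × 0.9342 = 0.10930
  23: 1 × 0.145 × 0.9282 = 0.13459
  24: 1 × 0.143 × 0.9151 = 0.13086
Sum = 0.64425
NRR = 0.49020 × 0.64425 = 0.31581
NRR < 1, so the cohort does not fully replace itself.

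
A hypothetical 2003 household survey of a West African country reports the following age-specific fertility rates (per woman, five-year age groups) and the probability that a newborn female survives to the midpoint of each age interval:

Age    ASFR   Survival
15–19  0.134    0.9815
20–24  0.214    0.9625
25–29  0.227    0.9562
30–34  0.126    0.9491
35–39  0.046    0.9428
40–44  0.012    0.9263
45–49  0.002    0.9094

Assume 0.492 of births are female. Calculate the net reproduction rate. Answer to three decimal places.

1.797

Proportion female at birth = 0.492.
Survival-weighted fertility by age (5·fₓ·Sₓ):
  15–19: 5 × 0.134 × 0.9815 = 0.65761
  20–24: 5 × 0.214 × 0.9625 = 1.02988
  25–29: 5 × 0.227 × 0.9562 = 1.08529
  30–34: 5 × 0.126 × 0.9491 = 0.59793
  35–39: 5 × 0.046 × 0.9428 = 0.21684
  40–44: 5 × 0.012 × 0.9263 = 0.05558
  45–49: 5 × 0.002 × 0.9094 = 0.00909
Sum = 3.65222
NRR = 0.492 × 3.65222 = 1.79689
With NRR above 1 the population is above replacement fertility.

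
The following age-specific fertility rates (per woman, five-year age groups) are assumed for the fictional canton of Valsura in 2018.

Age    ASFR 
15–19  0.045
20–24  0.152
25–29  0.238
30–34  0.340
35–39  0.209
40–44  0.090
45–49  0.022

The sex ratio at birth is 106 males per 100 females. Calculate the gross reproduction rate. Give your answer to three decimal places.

2.660

Proportion female at birth = 100 / (100 + 106) = 0.48544.
Sum of ASFRs = 0.045 + 0.152 + 0.238 + 0.340 + 0.209 + 0.090 + 0.022 = 1.096
TFR = 5 × 1.096 = 5.48
GRR = 0.48544 × 5.48 = 2.66021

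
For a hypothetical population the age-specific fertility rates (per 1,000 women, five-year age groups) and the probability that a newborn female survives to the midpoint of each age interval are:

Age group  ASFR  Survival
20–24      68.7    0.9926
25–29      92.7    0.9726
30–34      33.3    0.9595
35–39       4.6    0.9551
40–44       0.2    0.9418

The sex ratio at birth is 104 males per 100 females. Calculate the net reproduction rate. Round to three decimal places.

0.478

Proportion female at birth = 100 / (100 + 104) = 0.49020.
Weighting each age-specific rate by interval width and survival:
  20–24: 5 × 68.7/1000 × 0.9926 = 0.34096
  25–29: 5 × 92.7/1000 × 0.9726 = 0.45080
  30–34: 5 × 33.3/1000 × 0.9595 = 0.15976
  35–39: 5 × 4.6/1000 × 0.9551 = 0.02197
  40–44: 5 × 0.2/1000 × 0.9418 = 0.00094
Sum = 0.97443
NRR = 0.49020 × 0.97443 = 0.47767
With NRR below 1 the population is below replacement fertility.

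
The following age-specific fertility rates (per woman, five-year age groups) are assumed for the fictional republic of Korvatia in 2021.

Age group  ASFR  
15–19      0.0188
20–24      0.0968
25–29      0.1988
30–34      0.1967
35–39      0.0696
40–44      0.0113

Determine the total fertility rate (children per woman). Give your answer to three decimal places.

Sum of ASFRs = 0.0188 + 0.0968 + 0.1988 + 0.1967 + 0.0696 + 0.0113 = 0.5920
TFR = 5 × 0.5920 = 2.96

2.960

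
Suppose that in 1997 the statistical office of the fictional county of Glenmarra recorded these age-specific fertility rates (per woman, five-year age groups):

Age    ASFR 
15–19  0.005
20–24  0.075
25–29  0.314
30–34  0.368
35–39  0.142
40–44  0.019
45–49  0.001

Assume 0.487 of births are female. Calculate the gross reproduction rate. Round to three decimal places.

2.250

Proportion female at birth = 0.487.
Sum of ASFRs = 0.005 + 0.075 + 0.314 + 0.368 + 0.142 + 0.019 + 0.001 = 0.924
TFR = 5 × 0.924 = 4.62
GRR = 0.487 × 4.62 = 2.24994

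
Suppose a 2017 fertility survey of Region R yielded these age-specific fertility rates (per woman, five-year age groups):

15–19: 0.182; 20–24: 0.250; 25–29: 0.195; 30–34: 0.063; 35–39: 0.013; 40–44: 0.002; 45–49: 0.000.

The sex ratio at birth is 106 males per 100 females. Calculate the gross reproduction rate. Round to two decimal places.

Proportion female at birth = 100 / (100 + 106) = 0.48544.
Sum of ASFRs = 0.182 + 0.250 + 0.195 + 0.063 + 0.013 + 0.002 + 0.000 = 0.705
TFR = 5 × 0.705 = 3.525
GRR = 0.48544 × 3.525 = 1.71118

1.71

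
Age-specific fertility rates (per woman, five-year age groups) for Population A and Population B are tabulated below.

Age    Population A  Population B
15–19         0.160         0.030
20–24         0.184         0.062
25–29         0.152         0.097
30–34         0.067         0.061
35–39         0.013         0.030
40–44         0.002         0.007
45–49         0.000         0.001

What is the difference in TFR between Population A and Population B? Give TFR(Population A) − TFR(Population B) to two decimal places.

1.45

Population A:
  Sum of ASFRs = 0.160 + 0.184 + 0.152 + 0.067 + 0.013 + 0.002 + 0.000 = 0.578
  TFR = 5 × 0.578 = 2.89
Population B:
  Sum of ASFRs = 0.030 + 0.062 + 0.097 + 0.061 + 0.030 + 0.007 + 0.001 = 0.288
  TFR = 5 × 0.288 = 1.44
Difference = 2.89 − 1.44 = 1.45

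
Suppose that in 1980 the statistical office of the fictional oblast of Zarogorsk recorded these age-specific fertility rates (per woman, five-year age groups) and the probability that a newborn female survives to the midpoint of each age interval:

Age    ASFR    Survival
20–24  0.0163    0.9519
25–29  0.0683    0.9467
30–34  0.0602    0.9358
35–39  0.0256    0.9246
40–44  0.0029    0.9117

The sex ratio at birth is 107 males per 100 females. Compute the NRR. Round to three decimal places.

Proportion female at birth = 100 / (100 + 107) = 0.48309.
Weighting each age-specific rate by interval width and survival:
  20–24: 5 × 0.0163 × 0.9519 = 0.07758
  25–29: 5 × 0.0683 × 0.9467 = 0.32330
  30–34: 5 × 0.0602 × 0.9358 = 0.28168
  35–39: 5 × 0.0256 × 0.9246 = 0.11835
  40–44: 5 × 0.0029 × 0.9117 = 0.01322
Sum = 0.81413
NRR = 0.48309 × 0.81413 = 0.39330
An NRR under 1 implies long-run decline under these rates.

0.393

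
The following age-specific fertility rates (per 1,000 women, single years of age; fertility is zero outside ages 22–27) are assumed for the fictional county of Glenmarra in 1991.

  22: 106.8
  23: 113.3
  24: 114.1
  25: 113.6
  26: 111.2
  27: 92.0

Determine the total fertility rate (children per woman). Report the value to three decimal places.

Sum of ASFRs = 106.8 + 113.3 + 114.1 + 113.6 + 111.2 + 92.0 = 651.0
TFR = 651.0 / 1000 = 0.651

0.651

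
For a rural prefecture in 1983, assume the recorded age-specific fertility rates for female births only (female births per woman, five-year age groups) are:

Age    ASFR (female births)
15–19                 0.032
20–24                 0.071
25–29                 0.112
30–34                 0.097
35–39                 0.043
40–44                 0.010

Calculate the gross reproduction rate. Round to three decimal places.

Sum of female ASFRs = 0.032 + 0.071 + 0.112 + 0.097 + 0.043 + 0.010 = 0.365
GRR = 5 × 0.365 = 1.825

1.825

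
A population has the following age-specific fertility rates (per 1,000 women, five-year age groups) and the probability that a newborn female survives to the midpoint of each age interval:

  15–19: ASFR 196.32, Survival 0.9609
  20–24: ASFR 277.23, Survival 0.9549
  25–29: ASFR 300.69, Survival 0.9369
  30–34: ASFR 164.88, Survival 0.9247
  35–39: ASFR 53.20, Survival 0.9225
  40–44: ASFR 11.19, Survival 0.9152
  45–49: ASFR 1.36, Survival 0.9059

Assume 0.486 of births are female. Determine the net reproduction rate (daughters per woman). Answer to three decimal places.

Proportion female at birth = 0.486.
Survival-weighted fertility by age (5·fₓ·Sₓ):
  15–19: 5 × 196.32/1000 × 0.9609 = 0.94322
  20–24: 5 × 277.23/1000 × 0.9549 = 1.32363
  25–29: 5 × 300.69/1000 × 0.9369 = 1.40858
  30–34: 5 × 164.88/1000 × 0.9247 = 0.76232
  35–39: 5 × 53.20/1000 × 0.9225 = 0.24539
  40–44: 5 × 11.19/1000 × 0.9152 = 0.05121
  45–49: 5 × 1.36/1000 × 0.9059 = 0.00616
Sum = 4.74051
NRR = 0.486 × 4.74051 = 2.30389

2.304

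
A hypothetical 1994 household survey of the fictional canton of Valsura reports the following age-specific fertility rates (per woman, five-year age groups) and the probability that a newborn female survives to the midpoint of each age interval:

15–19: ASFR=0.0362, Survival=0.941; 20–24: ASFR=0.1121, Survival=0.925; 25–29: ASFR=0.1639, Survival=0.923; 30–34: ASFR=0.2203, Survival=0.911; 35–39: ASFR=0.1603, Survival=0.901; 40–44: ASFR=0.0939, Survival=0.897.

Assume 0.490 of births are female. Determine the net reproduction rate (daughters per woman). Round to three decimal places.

Proportion female at birth = 0.490.
Weighting each age-specific rate by interval width and survival:
  15–19: 5 × 0.0362 × 0.941 = 0.17032
  20–24: 5 × 0.1121 × 0.925 = 0.51846
  25–29: 5 × 0.1639 × 0.923 = 0.75640
  30–34: 5 × 0.2203 × 0.911 = 1.00347
  35–39: 5 × 0.1603 × 0.901 = 0.72215
  40–44: 5 × 0.0939 × 0.897 = 0.42114
Sum = 3.59194
NRR = 0.490 × 3.59194 = 1.76005
With NRR above 1 the population is above replacement fertility.

1.760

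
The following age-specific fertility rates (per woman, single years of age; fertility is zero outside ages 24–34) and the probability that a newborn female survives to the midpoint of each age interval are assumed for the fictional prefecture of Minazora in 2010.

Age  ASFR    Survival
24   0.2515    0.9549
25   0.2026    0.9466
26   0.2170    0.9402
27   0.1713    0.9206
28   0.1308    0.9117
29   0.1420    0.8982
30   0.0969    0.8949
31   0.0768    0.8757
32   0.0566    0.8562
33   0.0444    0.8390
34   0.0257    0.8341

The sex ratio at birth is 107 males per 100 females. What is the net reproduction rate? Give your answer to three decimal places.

0.629

Proportion female at birth = 100 / (100 + 107) = 0.48309.
Each age group contributes 1 × ASFR × survival:
  24: 1 × 0.2515 × 0.9549 = 0.24016
  25: 1 × 0.2026 × 0.9466 = 0.19178
  26: 1 × 0.2170 × 0.9402 = 0.20402
  27: 1 × 0.1713 × 0.9206 = 0.15770
  28: 1 × 0.1308 × 0.9117 = 0.11925
  29: 1 × 0.1420 × 0.8982 = 0.12754
  30: 1 × 0.0969 × 0.8949 = 0.08672
  31: 1 × 0.0768 × 0.8757 = 0.06725
  32: 1 × 0.0566 × 0.8562 = 0.04846
  33: 1 × 0.0444 × 0.8390 = 0.03725
  34: 1 × 0.0257 × 0.8341 = 0.02144
Sum = 1.30157
NRR = 0.48309 × 1.30157 = 0.62878
An NRR under 1 implies long-run decline under these rates.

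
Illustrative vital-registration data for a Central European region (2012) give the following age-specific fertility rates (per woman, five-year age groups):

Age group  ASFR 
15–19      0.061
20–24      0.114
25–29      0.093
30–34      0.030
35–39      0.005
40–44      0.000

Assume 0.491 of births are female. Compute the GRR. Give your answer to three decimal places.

0.744

Proportion female at birth = 0.491.
Sum of ASFRs = 0.061 + 0.114 + 0.093 + 0.030 + 0.005 + 0.000 = 0.303
TFR = 5 × 0.303 = 1.515
GRR = 0.491 × 1.515 = 0.74387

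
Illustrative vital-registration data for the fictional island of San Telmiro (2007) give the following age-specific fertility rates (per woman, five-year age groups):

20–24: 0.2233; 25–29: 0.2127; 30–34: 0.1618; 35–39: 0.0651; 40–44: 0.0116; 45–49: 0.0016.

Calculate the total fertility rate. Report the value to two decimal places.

3.38

Sum of ASFRs = 0.2233 + 0.2127 + 0.1618 + 0.0651 + 0.0116 + 0.0016 = 0.6761
TFR = 5 × 0.6761 = 3.3805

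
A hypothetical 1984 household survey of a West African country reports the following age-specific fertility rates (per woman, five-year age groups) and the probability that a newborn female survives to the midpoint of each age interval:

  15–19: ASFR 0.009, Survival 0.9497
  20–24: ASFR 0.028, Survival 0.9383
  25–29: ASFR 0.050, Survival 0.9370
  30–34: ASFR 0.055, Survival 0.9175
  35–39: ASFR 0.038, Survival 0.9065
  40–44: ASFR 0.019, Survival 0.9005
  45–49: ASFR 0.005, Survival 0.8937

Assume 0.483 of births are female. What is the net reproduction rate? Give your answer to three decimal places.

Proportion female at birth = 0.483.
Each age group contributes 5 × ASFR × survival:
  15–19: 5 × 0.009 × 0.9497 = 0.04274
  20–24: 5 × 0.028 × 0.9383 = 0.13136
  25–29: 5 × 0.050 × 0.9370 = 0.23425
  30–34: 5 × 0.055 × 0.9175 = 0.25231
  35–39: 5 × 0.038 × 0.9065 = 0.17224
  40–44: 5 × 0.019 × 0.9005 = 0.08555
  45–49: 5 × 0.005 × 0.8937 = 0.02234
Sum = 0.94079
NRR = 0.483 × 0.94079 = 0.45440

0.454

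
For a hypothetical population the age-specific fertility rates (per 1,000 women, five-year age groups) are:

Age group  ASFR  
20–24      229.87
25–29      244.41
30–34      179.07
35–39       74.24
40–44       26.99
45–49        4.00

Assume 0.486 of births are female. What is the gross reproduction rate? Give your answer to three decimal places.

Proportion female at birth = 0.486.
Sum of ASFRs = 229.87 + 244.41 + 179.07 + 74.24 + 26.99 + 4.00 = 758.58
TFR = 5 × 758.58 / 1000 = 3.7929
GRR = 0.486 × 3.7929 = 1.84335

1.843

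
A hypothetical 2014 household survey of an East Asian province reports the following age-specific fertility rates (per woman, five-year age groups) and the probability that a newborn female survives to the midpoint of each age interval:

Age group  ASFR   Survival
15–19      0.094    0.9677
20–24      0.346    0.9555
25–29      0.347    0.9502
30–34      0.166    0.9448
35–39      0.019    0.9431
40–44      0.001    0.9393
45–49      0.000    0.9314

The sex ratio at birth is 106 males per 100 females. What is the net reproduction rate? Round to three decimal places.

2.250

Proportion female at birth = 100 / (100 + 106) = 0.48544.
Per-age-group product (5 × ASFR × survival probability):
  15–19: 5 × 0.094 × 0.9677 = 0.45482
  20–24: 5 × 0.346 × 0.9555 = 1.65302
  25–29: 5 × 0.347 × 0.9502 = 1.64860
  30–34: 5 × 0.166 × 0.9448 = 0.78418
  35–39: 5 × 0.019 × 0.9431 = 0.08959
  40–44: 5 × 0.001 × 0.9393 = 0.00470
  45–49: 5 × 0.000 × 0.9314 = 0.00000
Sum = 4.63491
NRR = 0.48544 × 4.63491 = 2.24997
NRR > 1, so each generation more than replaces itself.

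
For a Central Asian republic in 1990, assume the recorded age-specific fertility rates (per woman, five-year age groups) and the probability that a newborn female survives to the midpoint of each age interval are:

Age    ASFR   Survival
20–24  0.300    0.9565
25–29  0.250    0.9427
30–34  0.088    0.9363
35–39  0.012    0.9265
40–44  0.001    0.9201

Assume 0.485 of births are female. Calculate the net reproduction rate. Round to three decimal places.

Proportion female at birth = 0.485.
Each age group contributes 5 × ASFR × survival:
  20–24: 5 × 0.300 × 0.9565 = 1.43475
  25–29: 5 × 0.250 × 0.9427 = 1.17838
  30–34: 5 × 0.088 × 0.9363 = 0.41197
  35–39: 5 × 0.012 × 0.9265 = 0.05559
  40–44: 5 × 0.001 × 0.9201 = 0.00460
Sum = 3.08529
NRR = 0.485 × 3.08529 = 1.49637

1.496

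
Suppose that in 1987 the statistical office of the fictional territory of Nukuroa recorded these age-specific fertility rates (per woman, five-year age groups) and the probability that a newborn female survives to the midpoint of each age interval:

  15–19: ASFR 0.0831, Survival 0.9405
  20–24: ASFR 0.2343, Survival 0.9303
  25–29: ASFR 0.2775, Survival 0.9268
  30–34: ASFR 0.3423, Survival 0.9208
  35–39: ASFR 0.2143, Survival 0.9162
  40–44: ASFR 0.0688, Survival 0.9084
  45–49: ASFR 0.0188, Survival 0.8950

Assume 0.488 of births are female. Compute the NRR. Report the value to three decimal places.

2.792

Proportion female at birth = 0.488.
Weighting each age-specific rate by interval width and survival:
  15–19: 5 × 0.0831 × 0.9405 = 0.39078
  20–24: 5 × 0.2343 × 0.9303 = 1.08985
  25–29: 5 × 0.2775 × 0.9268 = 1.28594
  30–34: 5 × 0.3423 × 0.9208 = 1.57595
  35–39: 5 × 0.2143 × 0.9162 = 0.98171
  40–44: 5 × 0.0688 × 0.9084 = 0.31249
  45–49: 5 × 0.0188 × 0.8950 = 0.08413
Sum = 5.72085
NRR = 0.488 × 5.72085 = 2.79177
An NRR exceeding 1 indicates intrinsic growth under these rates.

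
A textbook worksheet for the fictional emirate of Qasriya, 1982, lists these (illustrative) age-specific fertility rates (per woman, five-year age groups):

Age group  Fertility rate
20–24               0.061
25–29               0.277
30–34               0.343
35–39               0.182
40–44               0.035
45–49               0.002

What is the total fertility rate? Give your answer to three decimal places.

4.500

Sum of ASFRs = 0.061 + 0.277 + 0.343 + 0.182 + 0.035 + 0.002 = 0.900
TFR = 5 × 0.900 = 4.5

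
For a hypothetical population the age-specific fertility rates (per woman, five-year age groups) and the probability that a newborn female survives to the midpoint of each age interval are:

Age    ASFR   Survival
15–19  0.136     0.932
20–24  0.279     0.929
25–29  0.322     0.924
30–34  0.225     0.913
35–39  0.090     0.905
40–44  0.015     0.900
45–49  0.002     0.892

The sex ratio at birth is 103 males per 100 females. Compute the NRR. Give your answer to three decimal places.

2.428

Proportion female at birth = 100 / (100 + 103) = 0.49261.
Per-age-group product (5 × ASFR × survival probability):
  15–19: 5 × 0.136 × 0.932 = 0.63376
  20–24: 5 × 0.279 × 0.929 = 1.29596
  25–29: 5 × 0.322 × 0.924 = 1.48764
  30–34: 5 × 0.225 × 0.913 = 1.02713
  35–39: 5 × 0.090 × 0.905 = 0.40725
  40–44: 5 × 0.015 × 0.900 = 0.06750
  45–49: 5 × 0.002 × 0.892 = 0.00892
Sum = 4.92816
NRR = 0.49261 × 4.92816 = 2.42766
An NRR exceeding 1 indicates intrinsic growth under these rates.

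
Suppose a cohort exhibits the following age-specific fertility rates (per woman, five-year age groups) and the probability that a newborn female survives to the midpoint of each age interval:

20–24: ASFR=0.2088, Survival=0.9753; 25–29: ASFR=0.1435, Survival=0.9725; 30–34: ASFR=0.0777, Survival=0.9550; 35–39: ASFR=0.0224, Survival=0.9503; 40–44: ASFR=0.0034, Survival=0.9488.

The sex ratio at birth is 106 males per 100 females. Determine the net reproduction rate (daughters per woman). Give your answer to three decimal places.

1.073

Proportion female at birth = 100 / (100 + 106) = 0.48544.
Each age group contributes 5 × ASFR × survival:
  20–24: 5 × 0.2088 × 0.9753 = 1.01821
  25–29: 5 × 0.1435 × 0.9725 = 0.69777
  30–34: 5 × 0.0777 × 0.9550 = 0.37102
  35–39: 5 × 0.0224 × 0.9503 = 0.10643
  40–44: 5 × 0.0034 × 0.9488 = 0.01613
Sum = 2.20956
NRR = 0.48544 × 2.20956 = 1.07261
An NRR exceeding 1 indicates intrinsic growth under these rates.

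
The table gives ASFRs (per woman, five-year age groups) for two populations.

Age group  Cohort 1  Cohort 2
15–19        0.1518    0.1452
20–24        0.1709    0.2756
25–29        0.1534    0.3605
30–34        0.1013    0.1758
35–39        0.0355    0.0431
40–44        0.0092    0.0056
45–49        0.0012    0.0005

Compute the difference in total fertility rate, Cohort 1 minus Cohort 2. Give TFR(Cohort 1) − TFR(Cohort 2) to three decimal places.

Cohort 1:
  Sum of ASFRs = 0.1518 + 0.1709 + 0.1534 + 0.1013 + 0.0355 + 0.0092 + 0.0012 = 0.6233
  TFR = 5 × 0.6233 = 3.1165
Cohort 2:
  Sum of ASFRs = 0.1452 + 0.2756 + 0.3605 + 0.1758 + 0.0431 + 0.0056 + 0.0005 = 1.0063
  TFR = 5 × 1.0063 = 5.0315
Difference = 3.1165 − 5.0315 = -1.915

-1.915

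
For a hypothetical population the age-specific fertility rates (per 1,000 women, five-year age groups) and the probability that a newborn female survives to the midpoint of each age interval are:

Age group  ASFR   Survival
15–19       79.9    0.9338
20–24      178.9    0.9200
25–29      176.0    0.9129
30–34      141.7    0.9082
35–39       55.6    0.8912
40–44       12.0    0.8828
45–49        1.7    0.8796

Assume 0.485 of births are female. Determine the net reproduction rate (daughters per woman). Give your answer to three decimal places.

Proportion female at birth = 0.485.
Survival-weighted fertility by age (5·fₓ·Sₓ):
  15–19: 5 × 79.9/1000 × 0.9338 = 0.37305
  20–24: 5 × 178.9/1000 × 0.9200 = 0.82294
  25–29: 5 × 176.0/1000 × 0.9129 = 0.80335
  30–34: 5 × 141.7/1000 × 0.9082 = 0.64346
  35–39: 5 × 55.6/1000 × 0.8912 = 0.24775
  40–44: 5 × 12.0/1000 × 0.8828 = 0.05297
  45–49: 5 × 1.7/1000 × 0.8796 = 0.00748
Sum = 2.95100
NRR = 0.485 × 2.95100 = 1.43124
With NRR above 1 the population is above replacement fertility.

1.431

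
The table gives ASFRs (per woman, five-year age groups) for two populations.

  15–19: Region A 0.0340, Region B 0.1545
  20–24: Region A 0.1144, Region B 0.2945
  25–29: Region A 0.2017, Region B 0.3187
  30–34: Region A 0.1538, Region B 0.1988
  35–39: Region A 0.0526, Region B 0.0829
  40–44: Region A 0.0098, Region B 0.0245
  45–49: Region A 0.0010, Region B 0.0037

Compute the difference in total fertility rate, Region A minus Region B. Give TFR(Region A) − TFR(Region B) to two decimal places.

-2.55

Region A:
  Sum of ASFRs = 0.0340 + 0.1144 + 0.2017 + 0.1538 + 0.0526 + 0.0098 + 0.0010 = 0.5673
  TFR = 5 × 0.5673 = 2.8365
Region B:
  Sum of ASFRs = 0.1545 + 0.2945 + 0.3187 + 0.1988 + 0.0829 + 0.0245 + 0.0037 = 1.0776
  TFR = 5 × 1.0776 = 5.388
Difference = 2.8365 − 5.388 = -2.5515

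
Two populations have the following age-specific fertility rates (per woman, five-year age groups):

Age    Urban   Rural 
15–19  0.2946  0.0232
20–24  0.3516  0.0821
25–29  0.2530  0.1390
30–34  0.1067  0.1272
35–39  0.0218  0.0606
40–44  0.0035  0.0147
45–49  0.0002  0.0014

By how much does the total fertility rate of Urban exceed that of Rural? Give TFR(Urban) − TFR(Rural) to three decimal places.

2.916

Urban:
  Sum of ASFRs = 0.2946 + 0.3516 + 0.2530 + 0.1067 + 0.0218 + 0.0035 + 0.0002 = 1.0314
  TFR = 5 × 1.0314 = 5.157
Rural:
  Sum of ASFRs = 0.0232 + 0.0821 + 0.1390 + 0.1272 + 0.0606 + 0.0147 + 0.0014 = 0.4482
  TFR = 5 × 0.4482 = 2.241
Difference = 5.157 − 2.241 = 2.916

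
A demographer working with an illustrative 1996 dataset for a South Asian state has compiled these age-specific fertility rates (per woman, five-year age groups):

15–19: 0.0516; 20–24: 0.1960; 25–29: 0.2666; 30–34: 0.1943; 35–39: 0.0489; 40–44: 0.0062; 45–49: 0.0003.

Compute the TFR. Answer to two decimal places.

Sum of ASFRs = 0.0516 + 0.1960 + 0.2666 + 0.1943 + 0.0489 + 0.0062 + 0.0003 = 0.7639
TFR = 5 × 0.7639 = 3.8195

3.82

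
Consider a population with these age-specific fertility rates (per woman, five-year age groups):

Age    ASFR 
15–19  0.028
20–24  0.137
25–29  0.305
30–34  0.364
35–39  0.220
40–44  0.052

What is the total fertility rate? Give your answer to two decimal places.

Sum of ASFRs = 0.028 + 0.137 + 0.305 + 0.364 + 0.220 + 0.052 = 1.106
TFR = 5 × 1.106 = 5.53

5.53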